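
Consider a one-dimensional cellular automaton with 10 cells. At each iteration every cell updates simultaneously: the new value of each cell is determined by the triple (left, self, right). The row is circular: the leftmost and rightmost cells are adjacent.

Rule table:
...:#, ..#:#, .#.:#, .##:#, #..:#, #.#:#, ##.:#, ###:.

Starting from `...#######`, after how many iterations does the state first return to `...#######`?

iteration 1: ####.....#
iteration 2: ...#######

2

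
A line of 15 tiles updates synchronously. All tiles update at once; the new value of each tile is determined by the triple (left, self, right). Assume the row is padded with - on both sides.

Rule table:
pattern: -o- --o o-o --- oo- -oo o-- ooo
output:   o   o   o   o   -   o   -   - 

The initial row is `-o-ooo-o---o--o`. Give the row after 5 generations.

o---ooo--oo--oo

generation 1: oooo--oo-ooo-oo
generation 2: o----oo-oo--oo-
generation 3: o-oooo-oo--oo--
generation 4: ooo---oo--oo--o
generation 5: o---ooo--oo--oo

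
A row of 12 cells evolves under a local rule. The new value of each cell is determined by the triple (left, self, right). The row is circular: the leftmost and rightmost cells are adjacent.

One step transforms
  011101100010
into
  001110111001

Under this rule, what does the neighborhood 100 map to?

At position 7 the neighborhood is 100; the next row has 1 there.

1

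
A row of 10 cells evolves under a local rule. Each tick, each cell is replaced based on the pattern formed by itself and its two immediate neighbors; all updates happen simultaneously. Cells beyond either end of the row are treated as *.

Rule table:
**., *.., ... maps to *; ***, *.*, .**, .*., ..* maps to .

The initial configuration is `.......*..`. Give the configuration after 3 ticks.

tick 1: ******..*.
tick 2: .....**...
tick 3: ****..***.

****..***.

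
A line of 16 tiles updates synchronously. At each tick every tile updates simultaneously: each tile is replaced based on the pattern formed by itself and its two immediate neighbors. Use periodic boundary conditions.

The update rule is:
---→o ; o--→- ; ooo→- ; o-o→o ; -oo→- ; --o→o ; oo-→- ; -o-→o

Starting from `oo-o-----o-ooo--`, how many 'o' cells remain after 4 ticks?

5

tick 1: --oo-oooooo----o
tick 2: -o--o-------oooo
tick 3: oo-oo-oooooo----
tick 4: --o--o-------ooo
count of o: 5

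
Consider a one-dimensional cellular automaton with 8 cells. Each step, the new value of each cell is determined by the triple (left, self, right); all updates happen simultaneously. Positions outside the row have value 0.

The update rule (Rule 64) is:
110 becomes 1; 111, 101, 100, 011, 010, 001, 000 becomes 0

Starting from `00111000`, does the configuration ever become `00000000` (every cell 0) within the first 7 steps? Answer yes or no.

yes

00001000
00000000
all cells are 0 at step 2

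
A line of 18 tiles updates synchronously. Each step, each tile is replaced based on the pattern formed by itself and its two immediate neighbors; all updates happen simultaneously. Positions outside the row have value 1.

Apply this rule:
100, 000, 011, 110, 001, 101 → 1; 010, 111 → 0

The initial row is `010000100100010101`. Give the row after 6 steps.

101111011011101011
111001111110110110
001111000011111111
111001111110000000
001111000011111111  (repeats step 3; period 2)
step 6: 111001111110000000

111001111110000000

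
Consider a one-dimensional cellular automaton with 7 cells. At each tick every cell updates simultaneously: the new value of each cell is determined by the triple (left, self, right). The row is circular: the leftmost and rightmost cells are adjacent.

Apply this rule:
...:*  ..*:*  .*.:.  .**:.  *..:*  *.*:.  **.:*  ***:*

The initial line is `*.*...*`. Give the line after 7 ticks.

*..***.
.**.**.
*.*..**
*..**.*
***.*..
.**..**
..***.*

..***.*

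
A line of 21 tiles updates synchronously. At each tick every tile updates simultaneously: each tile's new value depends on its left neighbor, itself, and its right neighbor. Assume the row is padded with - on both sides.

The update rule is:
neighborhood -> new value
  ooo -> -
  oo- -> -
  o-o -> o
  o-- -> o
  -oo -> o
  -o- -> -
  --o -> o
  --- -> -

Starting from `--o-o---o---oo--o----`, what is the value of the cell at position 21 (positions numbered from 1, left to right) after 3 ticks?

-

tick 1: -o-o-o-o-o-oo-oo-o---
tick 2: o-o-o-o-o-oo-oo-o-o--
tick 3: -o-o-o-o-oo-oo-o-o-o-
position 21 holds -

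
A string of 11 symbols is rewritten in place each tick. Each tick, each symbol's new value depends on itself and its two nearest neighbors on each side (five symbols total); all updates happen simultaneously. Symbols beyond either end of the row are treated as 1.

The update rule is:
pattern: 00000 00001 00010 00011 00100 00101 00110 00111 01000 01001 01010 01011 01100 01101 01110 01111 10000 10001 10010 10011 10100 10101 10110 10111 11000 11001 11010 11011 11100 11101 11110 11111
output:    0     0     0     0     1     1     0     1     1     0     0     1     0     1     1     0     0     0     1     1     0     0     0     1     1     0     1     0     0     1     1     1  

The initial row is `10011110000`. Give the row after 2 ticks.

01011000100

00110101000
01011000100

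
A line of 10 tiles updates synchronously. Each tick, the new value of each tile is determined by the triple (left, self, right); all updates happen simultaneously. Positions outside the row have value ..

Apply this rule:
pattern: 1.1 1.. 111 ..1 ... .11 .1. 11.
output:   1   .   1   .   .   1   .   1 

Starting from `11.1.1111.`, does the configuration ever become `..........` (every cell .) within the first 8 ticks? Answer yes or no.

no

tick 1: 111.11111.
tick 2: 111111111.
tick 3: 111111111.  (fixed point — unchanged through tick 8)
tick 8 is 111111111., still not uniform .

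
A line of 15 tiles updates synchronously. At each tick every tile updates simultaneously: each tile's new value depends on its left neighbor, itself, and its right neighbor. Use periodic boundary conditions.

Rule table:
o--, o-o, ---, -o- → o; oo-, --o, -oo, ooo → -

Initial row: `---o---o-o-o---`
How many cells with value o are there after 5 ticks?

oo-ooo-oooooooo
--o---o--------
o-ooo-ooooooooo
-o---o---------
-ooo-oooooooooo
count of o: 13

13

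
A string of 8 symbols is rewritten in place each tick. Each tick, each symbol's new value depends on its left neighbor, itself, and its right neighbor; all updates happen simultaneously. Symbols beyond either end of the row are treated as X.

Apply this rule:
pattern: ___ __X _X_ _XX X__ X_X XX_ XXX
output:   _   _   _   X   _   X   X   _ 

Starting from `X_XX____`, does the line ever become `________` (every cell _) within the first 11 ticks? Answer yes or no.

XXXX____
___X____
________
all cells are _ at tick 3

yes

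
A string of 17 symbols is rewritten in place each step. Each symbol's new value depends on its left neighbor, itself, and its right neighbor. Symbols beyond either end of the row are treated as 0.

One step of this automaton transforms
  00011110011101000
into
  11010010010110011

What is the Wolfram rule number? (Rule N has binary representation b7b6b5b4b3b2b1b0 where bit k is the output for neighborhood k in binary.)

position 4: 111 → 0  (bit 7 = 0)
position 6: 110 → 1  (bit 6 = 1)
position 12: 101 → 1  (bit 5 = 1)
position 7: 100 → 0  (bit 4 = 0)
position 3: 011 → 1  (bit 3 = 1)
position 13: 010 → 0  (bit 2 = 0)
position 2: 001 → 0  (bit 1 = 0)
position 0: 000 → 1  (bit 0 = 1)
bits b7..b0 = 01101001 = 105

105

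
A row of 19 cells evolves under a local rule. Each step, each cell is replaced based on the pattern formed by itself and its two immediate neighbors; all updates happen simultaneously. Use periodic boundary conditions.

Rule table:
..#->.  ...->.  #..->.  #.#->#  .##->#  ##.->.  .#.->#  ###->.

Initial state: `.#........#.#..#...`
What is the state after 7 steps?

.#........#....#...

.#........###..#...
.#........#....#...
.#........#....#...  (fixed point — unchanged through step 7)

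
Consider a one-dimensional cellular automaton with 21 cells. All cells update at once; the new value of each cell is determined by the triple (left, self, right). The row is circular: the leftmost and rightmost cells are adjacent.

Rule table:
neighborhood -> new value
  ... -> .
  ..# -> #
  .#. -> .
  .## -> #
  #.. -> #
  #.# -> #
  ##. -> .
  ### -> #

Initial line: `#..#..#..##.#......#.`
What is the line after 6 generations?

#.###.#.#.#.##.#.##.#

generation 1: .##.##.###.#.#....#.#
generation 2: ##.##.###.#.#.#..#.#.
generation 3: #.##.###.#.#.#.##.#.#
generation 4: .##.###.#.#.#.##.#.##
generation 5: ##.###.#.#.#.##.#.##.
generation 6: #.###.#.#.#.##.#.##.#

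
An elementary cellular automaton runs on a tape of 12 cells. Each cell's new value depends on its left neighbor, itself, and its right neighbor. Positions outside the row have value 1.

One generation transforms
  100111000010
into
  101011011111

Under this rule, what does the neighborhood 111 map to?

1

At position 4 the neighborhood is 111; the next row has 1 there.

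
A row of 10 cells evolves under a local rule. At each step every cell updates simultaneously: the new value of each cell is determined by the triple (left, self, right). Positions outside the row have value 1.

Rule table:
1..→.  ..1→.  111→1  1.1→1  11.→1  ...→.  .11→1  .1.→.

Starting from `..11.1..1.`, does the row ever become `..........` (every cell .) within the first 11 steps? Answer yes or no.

..111....1
..111....1  (fixed point — unchanged through step 11)
step 11 is ..111....1, still not uniform .

no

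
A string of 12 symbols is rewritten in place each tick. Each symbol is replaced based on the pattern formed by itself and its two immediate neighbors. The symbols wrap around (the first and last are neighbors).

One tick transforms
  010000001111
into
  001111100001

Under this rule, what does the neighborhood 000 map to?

At position 3 the neighborhood is 000; the next row has 1 there.

1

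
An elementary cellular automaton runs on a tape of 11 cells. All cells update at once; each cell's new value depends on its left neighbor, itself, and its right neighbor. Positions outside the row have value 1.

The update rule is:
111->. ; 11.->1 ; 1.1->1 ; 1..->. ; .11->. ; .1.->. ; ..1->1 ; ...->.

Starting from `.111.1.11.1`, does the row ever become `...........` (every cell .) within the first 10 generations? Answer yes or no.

1..11.1.11.
1.1.11.1.11
11.1.11.1..
.11.1.11..1
1.11.1.1.1.
11.11.1.1.1
.11.11.1.1.
1.11.11.1.1
11.11.11.1.
.11.11.11.1
generation 10 is .11.11.11.1, still not uniform .

no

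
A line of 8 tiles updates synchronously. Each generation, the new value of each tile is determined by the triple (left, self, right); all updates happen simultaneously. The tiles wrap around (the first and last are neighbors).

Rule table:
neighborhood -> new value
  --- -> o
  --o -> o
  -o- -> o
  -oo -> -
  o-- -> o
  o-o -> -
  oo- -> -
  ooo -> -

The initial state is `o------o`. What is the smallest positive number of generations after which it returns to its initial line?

2

-oooooo-
o------o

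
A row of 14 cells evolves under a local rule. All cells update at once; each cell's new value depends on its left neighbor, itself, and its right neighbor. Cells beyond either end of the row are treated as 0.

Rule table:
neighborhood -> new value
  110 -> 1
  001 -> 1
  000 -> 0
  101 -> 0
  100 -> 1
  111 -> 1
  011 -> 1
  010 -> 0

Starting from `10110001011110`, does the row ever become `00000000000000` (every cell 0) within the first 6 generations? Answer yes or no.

00111010011111
01111001111111
11111111111111
11111111111111  (fixed point — unchanged through generation 6)
generation 6 is 11111111111111, still not uniform 0

no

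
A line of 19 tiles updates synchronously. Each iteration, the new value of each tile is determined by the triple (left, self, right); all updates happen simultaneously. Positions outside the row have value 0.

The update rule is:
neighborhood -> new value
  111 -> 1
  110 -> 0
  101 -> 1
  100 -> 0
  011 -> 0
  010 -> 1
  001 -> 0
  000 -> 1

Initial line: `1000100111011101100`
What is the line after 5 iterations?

1010100010101010001
1111101011111110101
0111011101111101111
0010101010111010110
1011111111010111000

1011111111010111000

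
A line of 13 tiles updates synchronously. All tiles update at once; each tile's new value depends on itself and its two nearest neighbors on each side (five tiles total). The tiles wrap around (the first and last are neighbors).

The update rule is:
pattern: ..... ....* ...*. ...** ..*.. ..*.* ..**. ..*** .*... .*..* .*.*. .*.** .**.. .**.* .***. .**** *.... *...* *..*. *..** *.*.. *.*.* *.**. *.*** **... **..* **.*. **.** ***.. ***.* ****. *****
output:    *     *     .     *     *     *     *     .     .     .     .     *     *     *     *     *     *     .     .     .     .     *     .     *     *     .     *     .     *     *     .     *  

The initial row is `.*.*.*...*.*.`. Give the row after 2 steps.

step 1: .*.*.....*...
step 2: .*...***.*.**

.*...***.*.**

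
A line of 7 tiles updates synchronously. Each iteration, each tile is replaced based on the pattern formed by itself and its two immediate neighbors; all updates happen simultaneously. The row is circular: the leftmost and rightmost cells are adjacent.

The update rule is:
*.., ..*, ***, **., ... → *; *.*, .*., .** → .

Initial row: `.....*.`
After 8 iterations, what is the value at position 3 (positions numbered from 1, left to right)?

*****.*
*****..
.******
..*****
**.****
**..***
****.**
****..*
position 3 holds *

*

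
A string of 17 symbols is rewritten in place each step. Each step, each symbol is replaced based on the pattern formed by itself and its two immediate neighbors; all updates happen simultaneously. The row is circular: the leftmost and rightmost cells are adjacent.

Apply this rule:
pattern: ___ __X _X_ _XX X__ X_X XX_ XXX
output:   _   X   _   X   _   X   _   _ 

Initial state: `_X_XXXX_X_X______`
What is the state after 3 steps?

X_XX___X_X_______
_XX___X_X_______X
XX___X_X_______X_

XX___X_X_______X_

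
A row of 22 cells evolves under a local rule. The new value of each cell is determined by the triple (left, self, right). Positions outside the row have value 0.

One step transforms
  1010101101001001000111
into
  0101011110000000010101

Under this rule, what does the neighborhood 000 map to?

1

At position 17 the neighborhood is 000; the next row has 1 there.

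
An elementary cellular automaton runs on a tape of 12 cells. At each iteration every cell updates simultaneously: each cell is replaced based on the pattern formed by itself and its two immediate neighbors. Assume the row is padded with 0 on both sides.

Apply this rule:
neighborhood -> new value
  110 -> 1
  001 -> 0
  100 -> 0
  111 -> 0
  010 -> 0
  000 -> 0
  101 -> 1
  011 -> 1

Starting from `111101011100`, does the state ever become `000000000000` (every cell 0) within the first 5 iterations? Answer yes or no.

100110110100
000111111000
000100001000
000000000000
all cells are 0 at iteration 4

yes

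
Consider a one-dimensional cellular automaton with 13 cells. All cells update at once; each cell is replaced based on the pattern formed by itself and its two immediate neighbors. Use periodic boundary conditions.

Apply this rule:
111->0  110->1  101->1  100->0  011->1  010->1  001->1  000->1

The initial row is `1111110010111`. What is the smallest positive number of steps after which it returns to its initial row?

26

step 1: 0000010111100
step 2: 1111111100101
step 3: 0000000101111
step 4: 0111111111001
step 5: 1100000001011
step 6: 0101111111110
step 7: 1111000000010
step 8: 1001011111111
step 9: 1011110000000
step 10: 1110010111111
step 11: 0010111100000
step 12: 1111100101111
step 13: 0000101111000
step 14: 1111111001011
step 15: 0000001011110
step 16: 1111111110010
step 17: 1000000010111
step 18: 1011111111100
step 19: 1110000000101
step 20: 0010111111111
step 21: 0111100000001
step 22: 1100101111111
step 23: 0101111000000
step 24: 1111001011111
step 25: 0001011110000
step 26: 1111110010111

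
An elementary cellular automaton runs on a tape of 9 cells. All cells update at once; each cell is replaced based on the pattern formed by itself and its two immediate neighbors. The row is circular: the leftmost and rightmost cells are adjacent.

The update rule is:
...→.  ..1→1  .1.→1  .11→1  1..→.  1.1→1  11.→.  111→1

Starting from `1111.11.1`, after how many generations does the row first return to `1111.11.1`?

9

111.11.11
11.11.111
1.11.1111
.11.11111
11.11111.
1.11111.1
.11111.11
11111.11.
1111.11.1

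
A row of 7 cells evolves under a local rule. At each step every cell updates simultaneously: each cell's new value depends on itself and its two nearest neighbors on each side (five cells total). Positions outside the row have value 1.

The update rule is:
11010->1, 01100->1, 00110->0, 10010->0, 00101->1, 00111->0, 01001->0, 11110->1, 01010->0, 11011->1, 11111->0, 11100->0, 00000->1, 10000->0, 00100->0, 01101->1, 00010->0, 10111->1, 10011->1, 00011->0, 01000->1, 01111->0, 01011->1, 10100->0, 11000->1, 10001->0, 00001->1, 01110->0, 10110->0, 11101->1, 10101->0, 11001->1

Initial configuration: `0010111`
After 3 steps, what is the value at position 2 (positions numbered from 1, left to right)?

step 1: 1011100
step 2: 1110011
step 3: 0101100
position 2 holds 1

1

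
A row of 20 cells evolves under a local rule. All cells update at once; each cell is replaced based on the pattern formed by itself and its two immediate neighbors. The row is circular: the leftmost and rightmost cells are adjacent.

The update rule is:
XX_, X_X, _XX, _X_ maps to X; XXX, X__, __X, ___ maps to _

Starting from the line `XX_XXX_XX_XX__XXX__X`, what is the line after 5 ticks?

_XXX_X_____X__X_X__X

_XXX_XXXXXXX__X_X__X
XX_XXX_____X__XXX__X
_XXX_X_____X__X_X__X
XX_XXX_____X__XXX__X  (repeats tick 2; period 2)
tick 5: _XXX_X_____X__X_X__X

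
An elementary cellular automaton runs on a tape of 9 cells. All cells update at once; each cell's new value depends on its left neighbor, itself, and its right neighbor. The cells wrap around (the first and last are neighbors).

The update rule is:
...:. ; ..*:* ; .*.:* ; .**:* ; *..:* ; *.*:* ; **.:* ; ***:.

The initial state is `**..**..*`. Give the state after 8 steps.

.********
**......*
.**....**
****..***
...****..
..**..**.
.********  (repeats step 1; period 6)
step 8: **......*

**......*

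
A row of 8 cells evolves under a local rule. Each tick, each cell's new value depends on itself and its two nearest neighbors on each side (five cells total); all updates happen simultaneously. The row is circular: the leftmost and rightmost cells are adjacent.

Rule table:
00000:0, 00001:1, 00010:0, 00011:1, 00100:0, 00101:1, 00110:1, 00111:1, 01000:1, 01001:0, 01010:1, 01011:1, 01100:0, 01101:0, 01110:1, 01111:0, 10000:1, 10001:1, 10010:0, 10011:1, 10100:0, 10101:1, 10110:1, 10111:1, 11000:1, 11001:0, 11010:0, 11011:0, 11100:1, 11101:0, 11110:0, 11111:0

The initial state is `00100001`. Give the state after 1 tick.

00011100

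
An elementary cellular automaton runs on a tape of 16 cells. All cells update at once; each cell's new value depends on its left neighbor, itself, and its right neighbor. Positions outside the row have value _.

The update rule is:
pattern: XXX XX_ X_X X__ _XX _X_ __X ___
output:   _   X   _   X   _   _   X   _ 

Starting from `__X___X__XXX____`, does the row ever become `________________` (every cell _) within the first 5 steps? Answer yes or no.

_X_X_X_XX__XX___
X_______XXX_XX__
_X_____X__X__XX_
X_X___X_XX_XX_XX
___X_X___X__X__X
step 5 is ___X_X___X__X__X, still not uniform _

no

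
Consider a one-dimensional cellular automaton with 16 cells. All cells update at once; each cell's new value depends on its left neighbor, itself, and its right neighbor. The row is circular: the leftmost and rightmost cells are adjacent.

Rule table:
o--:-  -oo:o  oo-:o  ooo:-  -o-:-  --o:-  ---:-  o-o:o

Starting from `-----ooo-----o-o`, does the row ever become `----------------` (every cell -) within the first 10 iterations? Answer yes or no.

-----o-o------o-
------o---------
----------------
all cells are - at iteration 3

yes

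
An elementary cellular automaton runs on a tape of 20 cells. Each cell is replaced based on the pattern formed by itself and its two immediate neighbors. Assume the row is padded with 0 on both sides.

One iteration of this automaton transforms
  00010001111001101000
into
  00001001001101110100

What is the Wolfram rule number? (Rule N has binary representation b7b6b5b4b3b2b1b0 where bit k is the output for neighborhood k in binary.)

120

position 8: 111 → 0  (bit 7 = 0)
position 10: 110 → 1  (bit 6 = 1)
position 15: 101 → 1  (bit 5 = 1)
position 4: 100 → 1  (bit 4 = 1)
position 7: 011 → 1  (bit 3 = 1)
position 3: 010 → 0  (bit 2 = 0)
position 2: 001 → 0  (bit 1 = 0)
position 0: 000 → 0  (bit 0 = 0)
bits b7..b0 = 01111000 = 120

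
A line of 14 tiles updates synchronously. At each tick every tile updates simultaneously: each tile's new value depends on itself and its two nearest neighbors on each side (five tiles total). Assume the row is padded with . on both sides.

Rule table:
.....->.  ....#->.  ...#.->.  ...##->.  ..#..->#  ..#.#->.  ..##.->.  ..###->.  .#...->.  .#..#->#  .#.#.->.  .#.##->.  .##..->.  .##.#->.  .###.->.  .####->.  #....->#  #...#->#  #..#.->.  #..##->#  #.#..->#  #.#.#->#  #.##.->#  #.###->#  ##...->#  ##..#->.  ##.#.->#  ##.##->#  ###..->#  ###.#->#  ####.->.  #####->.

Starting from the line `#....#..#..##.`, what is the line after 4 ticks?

......###..###

#.#..##.###..#
..###..##.#..#
....#.#..###.#
......###..###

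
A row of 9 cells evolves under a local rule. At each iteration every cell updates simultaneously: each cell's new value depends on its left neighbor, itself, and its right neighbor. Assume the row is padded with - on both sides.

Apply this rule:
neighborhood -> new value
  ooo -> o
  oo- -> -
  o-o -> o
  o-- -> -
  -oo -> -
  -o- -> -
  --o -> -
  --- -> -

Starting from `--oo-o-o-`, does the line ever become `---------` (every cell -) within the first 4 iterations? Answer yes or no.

----o-o--
-----o---
---------
all cells are - at iteration 3

yes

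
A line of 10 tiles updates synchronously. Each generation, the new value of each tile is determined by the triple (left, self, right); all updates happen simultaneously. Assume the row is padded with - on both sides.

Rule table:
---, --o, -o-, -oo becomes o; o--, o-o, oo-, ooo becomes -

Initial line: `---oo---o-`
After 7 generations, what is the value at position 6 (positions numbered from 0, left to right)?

o

oooo--ooo-
o----oo---
o-oooo--oo
o-o----oo-
o-o-oooo--
o-o-o----o
o-o-o-oooo
position 6 holds o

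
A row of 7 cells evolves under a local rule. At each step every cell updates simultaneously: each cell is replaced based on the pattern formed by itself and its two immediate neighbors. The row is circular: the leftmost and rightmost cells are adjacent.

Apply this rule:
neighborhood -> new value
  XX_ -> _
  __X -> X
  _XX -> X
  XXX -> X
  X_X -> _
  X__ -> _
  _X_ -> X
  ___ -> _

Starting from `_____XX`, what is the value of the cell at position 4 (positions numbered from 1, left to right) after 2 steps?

X

____XX_
___XX__
position 4 holds X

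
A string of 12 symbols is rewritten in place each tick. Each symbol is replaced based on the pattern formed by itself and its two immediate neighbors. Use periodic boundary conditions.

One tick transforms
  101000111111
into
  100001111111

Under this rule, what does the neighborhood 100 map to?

0

At position 3 the neighborhood is 100; the next row has 0 there.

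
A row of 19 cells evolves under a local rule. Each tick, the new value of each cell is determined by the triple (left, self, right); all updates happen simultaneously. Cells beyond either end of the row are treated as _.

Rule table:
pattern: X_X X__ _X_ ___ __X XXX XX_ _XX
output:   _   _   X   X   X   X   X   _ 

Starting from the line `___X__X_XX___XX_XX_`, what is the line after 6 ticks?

X__X__X_XX__X_X_XX_

XXXX_XX__X_XX_X__X_
_XXX__X_XX__X_X_XX_
X_XX_XX__X_XX_X__X_
X__X__X_XX__X_X_XX_
X_XX_XX__X_XX_X__X_  (repeats tick 3; period 2)
tick 6: X__X__X_XX__X_X_XX_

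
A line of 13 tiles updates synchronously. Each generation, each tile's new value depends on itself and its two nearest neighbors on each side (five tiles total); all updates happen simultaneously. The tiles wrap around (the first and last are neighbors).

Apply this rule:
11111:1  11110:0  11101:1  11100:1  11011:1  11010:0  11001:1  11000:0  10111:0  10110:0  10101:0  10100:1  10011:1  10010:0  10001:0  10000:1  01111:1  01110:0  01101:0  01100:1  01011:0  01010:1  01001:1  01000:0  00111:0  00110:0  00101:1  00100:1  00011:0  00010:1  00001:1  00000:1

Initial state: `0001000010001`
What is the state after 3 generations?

0011011110011
1100101011101
0110110000110

0110110000110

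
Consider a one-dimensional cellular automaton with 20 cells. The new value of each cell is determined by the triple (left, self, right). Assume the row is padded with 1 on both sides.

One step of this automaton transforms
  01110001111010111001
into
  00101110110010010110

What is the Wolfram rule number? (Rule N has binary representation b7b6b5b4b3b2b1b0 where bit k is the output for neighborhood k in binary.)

151

position 2: 111 → 1  (bit 7 = 1)
position 3: 110 → 0  (bit 6 = 0)
position 0: 101 → 0  (bit 5 = 0)
position 4: 100 → 1  (bit 4 = 1)
position 1: 011 → 0  (bit 3 = 0)
position 12: 010 → 1  (bit 2 = 1)
position 6: 001 → 1  (bit 1 = 1)
position 5: 000 → 1  (bit 0 = 1)
bits b7..b0 = 10010111 = 151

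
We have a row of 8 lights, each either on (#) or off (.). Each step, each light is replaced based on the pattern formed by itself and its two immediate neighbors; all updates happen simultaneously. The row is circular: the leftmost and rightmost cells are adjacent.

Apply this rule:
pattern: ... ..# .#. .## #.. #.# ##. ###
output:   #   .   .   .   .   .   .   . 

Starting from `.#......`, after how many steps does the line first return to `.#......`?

2

step 1: ...#####
step 2: .#......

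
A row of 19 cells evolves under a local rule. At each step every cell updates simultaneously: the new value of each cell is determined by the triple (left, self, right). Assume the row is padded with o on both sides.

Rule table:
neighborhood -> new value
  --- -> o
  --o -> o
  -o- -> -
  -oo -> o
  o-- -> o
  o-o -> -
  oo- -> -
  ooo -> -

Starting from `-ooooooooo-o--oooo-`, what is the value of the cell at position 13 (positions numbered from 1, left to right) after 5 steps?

-

-o----------ooo----
--ooooooooooo--oooo
ooo----------ooo---
---ooooooooooo--ooo
oooo----------ooo--
position 13 holds -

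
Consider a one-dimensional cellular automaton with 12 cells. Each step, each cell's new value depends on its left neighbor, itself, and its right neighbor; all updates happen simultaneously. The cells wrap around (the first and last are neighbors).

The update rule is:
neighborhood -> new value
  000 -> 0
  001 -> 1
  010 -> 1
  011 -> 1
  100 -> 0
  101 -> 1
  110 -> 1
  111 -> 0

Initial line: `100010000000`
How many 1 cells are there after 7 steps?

9

100110000001
101110000011
111010000110
101110001111
111010011000
101110111001
111011101011
count of 1: 9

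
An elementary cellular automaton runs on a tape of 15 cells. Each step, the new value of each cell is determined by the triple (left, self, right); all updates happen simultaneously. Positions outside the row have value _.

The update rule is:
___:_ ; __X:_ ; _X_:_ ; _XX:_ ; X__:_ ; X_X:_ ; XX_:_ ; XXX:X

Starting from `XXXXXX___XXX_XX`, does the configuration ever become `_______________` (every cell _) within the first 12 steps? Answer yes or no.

yes

_XXXX_____X____
__XX___________
_______________
all cells are _ at step 3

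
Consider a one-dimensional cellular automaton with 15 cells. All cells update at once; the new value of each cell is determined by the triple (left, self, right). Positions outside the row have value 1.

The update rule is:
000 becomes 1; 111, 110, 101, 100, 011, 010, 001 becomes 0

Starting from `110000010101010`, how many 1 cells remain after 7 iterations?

3

iteration 1: 000111000000000
iteration 2: 010000011111110
iteration 3: 000111000000000  (repeats iteration 1; period 2)
iteration 7: 000111000000000
count of 1: 3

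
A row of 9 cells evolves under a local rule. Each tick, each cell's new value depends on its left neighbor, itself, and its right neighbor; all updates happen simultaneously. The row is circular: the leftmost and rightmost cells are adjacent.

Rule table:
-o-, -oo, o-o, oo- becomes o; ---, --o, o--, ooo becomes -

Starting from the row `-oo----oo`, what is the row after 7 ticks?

--o----o-

ooo----oo
--o----o-
--o----o-  (fixed point — unchanged through tick 7)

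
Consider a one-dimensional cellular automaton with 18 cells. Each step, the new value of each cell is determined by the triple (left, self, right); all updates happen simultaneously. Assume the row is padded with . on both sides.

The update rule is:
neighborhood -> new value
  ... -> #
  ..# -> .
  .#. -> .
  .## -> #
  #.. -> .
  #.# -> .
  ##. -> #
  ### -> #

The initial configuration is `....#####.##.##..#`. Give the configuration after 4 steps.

###.#####.##.##...
###.#####.##.##.##
###.#####.##.##.##  (fixed point — unchanged through step 4)

###.#####.##.##.##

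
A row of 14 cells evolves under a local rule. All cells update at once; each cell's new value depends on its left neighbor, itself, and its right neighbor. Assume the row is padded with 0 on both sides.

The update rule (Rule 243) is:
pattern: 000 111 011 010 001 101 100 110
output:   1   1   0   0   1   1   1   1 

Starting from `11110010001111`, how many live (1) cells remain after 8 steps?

step 1: 01111101110111
step 2: 10111110111011
step 3: 01011111011101
step 4: 10101111101110
step 5: 01010111110111
step 6: 10101011111011
step 7: 01010101111101
step 8: 10101010111110
count of 1: 9

9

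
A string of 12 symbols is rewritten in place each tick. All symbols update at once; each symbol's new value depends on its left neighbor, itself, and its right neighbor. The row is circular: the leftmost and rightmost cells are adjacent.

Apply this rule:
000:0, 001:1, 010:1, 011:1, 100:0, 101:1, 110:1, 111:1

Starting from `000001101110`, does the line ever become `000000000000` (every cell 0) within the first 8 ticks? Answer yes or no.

no

000011111110
000111111110
001111111110
011111111110
111111111110
111111111111
111111111111  (fixed point — unchanged through tick 8)
tick 8 is 111111111111, still not uniform 0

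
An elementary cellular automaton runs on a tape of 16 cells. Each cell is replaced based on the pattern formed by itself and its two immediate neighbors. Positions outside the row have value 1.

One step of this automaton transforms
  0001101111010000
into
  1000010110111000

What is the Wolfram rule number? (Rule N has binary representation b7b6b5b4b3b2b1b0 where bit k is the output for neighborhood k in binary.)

position 7: 111 → 1  (bit 7 = 1)
position 4: 110 → 0  (bit 6 = 0)
position 5: 101 → 1  (bit 5 = 1)
position 0: 100 → 1  (bit 4 = 1)
position 3: 011 → 0  (bit 3 = 0)
position 11: 010 → 1  (bit 2 = 1)
position 2: 001 → 0  (bit 1 = 0)
position 1: 000 → 0  (bit 0 = 0)
bits b7..b0 = 10110100 = 180

180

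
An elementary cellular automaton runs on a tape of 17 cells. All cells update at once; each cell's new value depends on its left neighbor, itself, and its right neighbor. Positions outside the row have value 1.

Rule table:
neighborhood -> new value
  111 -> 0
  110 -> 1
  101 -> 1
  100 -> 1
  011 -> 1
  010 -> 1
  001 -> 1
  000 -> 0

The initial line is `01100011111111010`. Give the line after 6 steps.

step 1: 11110110000001111
step 2: 00011111000011000
step 3: 10110001100111101
step 4: 11111011111100111
step 5: 00001110000111100
step 6: 10011011001100111

10011011001100111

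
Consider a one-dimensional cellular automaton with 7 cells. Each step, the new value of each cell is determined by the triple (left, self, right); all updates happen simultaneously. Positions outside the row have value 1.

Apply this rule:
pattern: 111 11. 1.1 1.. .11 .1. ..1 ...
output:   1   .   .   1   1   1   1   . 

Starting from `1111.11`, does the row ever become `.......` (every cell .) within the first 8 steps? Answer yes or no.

no

step 1: 111..11
step 2: 11.1111
step 3: 1..1111
step 4: .111111
step 5: .111111  (fixed point — unchanged through step 8)
step 8 is .111111, still not uniform .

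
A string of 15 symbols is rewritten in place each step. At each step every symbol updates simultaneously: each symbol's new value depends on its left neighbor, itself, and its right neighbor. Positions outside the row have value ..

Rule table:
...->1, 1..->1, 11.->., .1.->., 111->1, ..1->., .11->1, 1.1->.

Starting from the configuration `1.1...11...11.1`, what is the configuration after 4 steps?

step 1: ...11.1.11.1...
step 2: 11.1....1...111
step 3: 1...111..11.11.
step 4: .11.11.1.1..1.1

.11.11.1.1..1.1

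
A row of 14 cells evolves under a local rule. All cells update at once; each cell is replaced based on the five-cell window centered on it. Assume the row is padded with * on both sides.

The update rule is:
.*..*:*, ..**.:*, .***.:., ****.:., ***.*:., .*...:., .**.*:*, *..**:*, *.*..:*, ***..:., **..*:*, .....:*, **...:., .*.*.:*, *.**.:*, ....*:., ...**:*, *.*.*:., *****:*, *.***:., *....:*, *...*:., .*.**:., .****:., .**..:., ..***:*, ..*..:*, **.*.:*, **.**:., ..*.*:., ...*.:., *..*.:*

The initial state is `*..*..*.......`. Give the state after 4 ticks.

***.***.**....

.******.****.*
...**.........
..**..******.*
***.***.**....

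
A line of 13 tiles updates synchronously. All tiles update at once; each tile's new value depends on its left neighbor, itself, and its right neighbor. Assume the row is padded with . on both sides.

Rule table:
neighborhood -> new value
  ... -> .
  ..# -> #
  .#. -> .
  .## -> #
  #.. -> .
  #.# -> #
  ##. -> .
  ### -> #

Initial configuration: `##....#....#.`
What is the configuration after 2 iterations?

iteration 1: #....#....#..
iteration 2: ....#....#...

....#....#...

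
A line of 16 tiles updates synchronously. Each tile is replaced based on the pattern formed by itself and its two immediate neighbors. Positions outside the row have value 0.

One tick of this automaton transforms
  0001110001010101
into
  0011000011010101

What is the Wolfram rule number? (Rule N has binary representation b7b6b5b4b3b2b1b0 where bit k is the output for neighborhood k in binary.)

position 4: 111 → 0  (bit 7 = 0)
position 5: 110 → 0  (bit 6 = 0)
position 10: 101 → 0  (bit 5 = 0)
position 6: 100 → 0  (bit 4 = 0)
position 3: 011 → 1  (bit 3 = 1)
position 9: 010 → 1  (bit 2 = 1)
position 2: 001 → 1  (bit 1 = 1)
position 0: 000 → 0  (bit 0 = 0)
bits b7..b0 = 00001110 = 14

14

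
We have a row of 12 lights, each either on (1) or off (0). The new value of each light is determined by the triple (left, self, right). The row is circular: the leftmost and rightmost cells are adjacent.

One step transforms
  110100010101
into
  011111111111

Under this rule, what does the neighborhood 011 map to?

At position 11 the neighborhood is 011; the next row has 1 there.

1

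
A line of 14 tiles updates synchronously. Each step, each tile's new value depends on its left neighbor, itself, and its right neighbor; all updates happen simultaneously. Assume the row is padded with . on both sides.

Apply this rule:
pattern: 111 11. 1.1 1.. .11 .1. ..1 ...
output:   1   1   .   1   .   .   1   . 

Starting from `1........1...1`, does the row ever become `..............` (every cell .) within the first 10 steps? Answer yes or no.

step 1: .1......1.1.1.
step 2: 1.1....1.....1
step 3: ...1..1.1...1.
step 4: ..1.11...1.1.1
step 5: .1...11.1.....
step 6: 1.1.1.1..1....
step 7: .......11.1...
step 8: ......1.1..1..
step 9: .....1...11.1.
step 10: ....1.1.1.1..1
step 10 is ....1.1.1.1..1, still not uniform .

no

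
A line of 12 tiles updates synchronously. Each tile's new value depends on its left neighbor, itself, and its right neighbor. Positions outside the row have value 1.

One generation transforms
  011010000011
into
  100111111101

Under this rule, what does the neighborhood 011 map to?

0

At position 1 the neighborhood is 011; the next row has 0 there.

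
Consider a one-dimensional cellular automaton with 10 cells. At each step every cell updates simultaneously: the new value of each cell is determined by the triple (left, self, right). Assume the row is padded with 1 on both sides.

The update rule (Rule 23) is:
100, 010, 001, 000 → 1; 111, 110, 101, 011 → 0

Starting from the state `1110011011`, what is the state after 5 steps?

0001100000

0001100000
1110011111
0001100000  (repeats step 1; period 2)
step 5: 0001100000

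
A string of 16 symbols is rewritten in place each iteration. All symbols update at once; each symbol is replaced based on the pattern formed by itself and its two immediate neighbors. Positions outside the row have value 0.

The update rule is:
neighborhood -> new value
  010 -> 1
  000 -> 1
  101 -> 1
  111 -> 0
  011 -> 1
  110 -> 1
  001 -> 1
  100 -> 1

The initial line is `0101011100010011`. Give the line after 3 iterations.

1111110111111111
1000011100000001
1111110111111111

1111110111111111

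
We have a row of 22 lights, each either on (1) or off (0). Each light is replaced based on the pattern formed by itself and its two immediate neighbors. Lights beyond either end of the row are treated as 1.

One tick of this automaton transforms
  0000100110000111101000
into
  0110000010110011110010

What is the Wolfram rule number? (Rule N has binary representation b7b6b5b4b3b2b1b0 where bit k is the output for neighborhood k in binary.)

225

position 14: 111 → 1  (bit 7 = 1)
position 8: 110 → 1  (bit 6 = 1)
position 17: 101 → 1  (bit 5 = 1)
position 0: 100 → 0  (bit 4 = 0)
position 7: 011 → 0  (bit 3 = 0)
position 4: 010 → 0  (bit 2 = 0)
position 3: 001 → 0  (bit 1 = 0)
position 1: 000 → 1  (bit 0 = 1)
bits b7..b0 = 11100001 = 225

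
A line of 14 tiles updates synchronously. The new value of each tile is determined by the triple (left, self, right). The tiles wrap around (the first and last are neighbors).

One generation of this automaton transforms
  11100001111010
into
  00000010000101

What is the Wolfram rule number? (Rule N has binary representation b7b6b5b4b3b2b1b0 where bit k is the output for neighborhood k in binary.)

position 1: 111 → 0  (bit 7 = 0)
position 2: 110 → 0  (bit 6 = 0)
position 11: 101 → 1  (bit 5 = 1)
position 3: 100 → 0  (bit 4 = 0)
position 0: 011 → 0  (bit 3 = 0)
position 12: 010 → 0  (bit 2 = 0)
position 6: 001 → 1  (bit 1 = 1)
position 4: 000 → 0  (bit 0 = 0)
bits b7..b0 = 00100010 = 34

34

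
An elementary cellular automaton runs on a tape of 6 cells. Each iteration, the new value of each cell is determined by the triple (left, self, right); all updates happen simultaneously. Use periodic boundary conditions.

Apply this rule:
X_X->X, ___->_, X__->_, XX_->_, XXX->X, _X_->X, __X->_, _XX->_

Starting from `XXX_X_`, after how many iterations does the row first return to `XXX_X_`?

iteration 1: _X_XXX
iteration 2: XXX_X_

2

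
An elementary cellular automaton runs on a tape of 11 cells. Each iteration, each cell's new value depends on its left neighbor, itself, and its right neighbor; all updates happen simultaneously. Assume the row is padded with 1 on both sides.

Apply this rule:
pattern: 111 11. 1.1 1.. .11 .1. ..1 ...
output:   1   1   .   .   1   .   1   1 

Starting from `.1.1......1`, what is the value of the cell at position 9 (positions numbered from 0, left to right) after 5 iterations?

1

.....111111
.1111111111
.1111111111  (fixed point — unchanged through iteration 5)
position 9 holds 1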